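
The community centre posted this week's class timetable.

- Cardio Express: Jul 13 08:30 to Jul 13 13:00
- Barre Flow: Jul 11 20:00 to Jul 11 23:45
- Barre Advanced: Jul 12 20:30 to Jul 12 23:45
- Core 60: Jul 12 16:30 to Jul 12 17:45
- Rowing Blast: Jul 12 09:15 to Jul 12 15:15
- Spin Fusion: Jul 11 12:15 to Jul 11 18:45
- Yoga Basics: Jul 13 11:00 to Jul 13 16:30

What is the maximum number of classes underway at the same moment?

2

Walk through starts and ends in time order (an end at T is processed before a start at T):
Jul 11 12:15 start Spin Fusion → 1
Jul 11 18:45 end Spin Fusion → 0
Jul 11 20:00 start Barre Flow → 1
Jul 11 23:45 end Barre Flow → 0
Jul 12 09:15 start Rowing Blast → 1
Jul 12 15:15 end Rowing Blast → 0
Jul 12 16:30 start Core 60 → 1
Jul 12 17:45 end Core 60 → 0
Jul 12 20:30 start Barre Advanced → 1
Jul 12 23:45 end Barre Advanced → 0
Jul 13 08:30 start Cardio Express → 1
Jul 13 11:00 start Yoga Basics → 2
Jul 13 13:00 end Cardio Express → 1
Jul 13 16:30 end Yoga Basics → 0
Peak is 2, at Jul 13 11:00 (Cardio Express, Yoga Basics).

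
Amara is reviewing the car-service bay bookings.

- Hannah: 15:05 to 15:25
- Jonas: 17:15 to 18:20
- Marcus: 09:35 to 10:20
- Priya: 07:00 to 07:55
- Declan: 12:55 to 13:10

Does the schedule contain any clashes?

Sorted by start: Priya, Marcus, Declan, Hannah, Jonas.
Marcus starts after Priya ends; Priya is clear from here.
Declan starts after Marcus ends; Marcus is clear from here.
Hannah starts after Declan ends; Declan is clear from here.
Jonas starts after Hannah ends.
Every pair is clear; the schedule has no overlaps.

No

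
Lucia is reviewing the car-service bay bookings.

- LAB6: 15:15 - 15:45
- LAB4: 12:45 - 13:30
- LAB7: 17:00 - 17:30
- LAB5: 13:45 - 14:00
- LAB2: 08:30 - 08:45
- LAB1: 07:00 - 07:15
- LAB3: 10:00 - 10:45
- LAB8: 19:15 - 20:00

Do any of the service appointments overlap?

Sorted by start: LAB1, LAB2, LAB3, LAB4, LAB5, LAB6, LAB7, LAB8.
LAB2 starts after LAB1 ends — done with LAB1.
LAB3 starts after LAB2 ends — done with LAB2.
LAB4 starts after LAB3 ends — done with LAB3.
LAB5 starts after LAB4 ends — done with LAB4.
LAB6 starts after LAB5 ends — done with LAB5.
LAB7 starts after LAB6 ends — done with LAB6.
LAB8 starts after LAB7 ends.
Every pair is clear; the schedule has no overlaps.

No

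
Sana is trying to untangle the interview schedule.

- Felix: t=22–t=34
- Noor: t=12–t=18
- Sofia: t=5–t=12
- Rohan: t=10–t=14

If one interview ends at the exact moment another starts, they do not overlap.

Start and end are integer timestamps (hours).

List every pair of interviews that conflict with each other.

Two intervals overlap when each starts before the other ends.
Sorted by start: Sofia, Rohan, Noor, Felix.
Rohan starts before Sofia ends → Sofia and Rohan overlap.
Noor starts exactly when Sofia ends (back-to-back, no overlap); Sofia is clear from here.
Noor starts before Rohan ends → Rohan and Noor overlap.
Felix starts after Rohan ends.
Felix starts after Noor ends.

Noor & Rohan, Rohan & Sofia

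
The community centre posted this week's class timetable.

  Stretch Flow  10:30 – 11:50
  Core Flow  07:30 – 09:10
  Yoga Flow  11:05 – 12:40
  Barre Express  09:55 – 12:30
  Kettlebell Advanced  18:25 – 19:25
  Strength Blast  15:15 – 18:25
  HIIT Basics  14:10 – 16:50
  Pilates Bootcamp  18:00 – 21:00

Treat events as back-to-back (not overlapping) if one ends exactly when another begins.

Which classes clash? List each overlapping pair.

Barre Express & Stretch Flow, Barre Express & Yoga Flow, HIIT Basics & Strength Blast, Kettlebell Advanced & Pilates Bootcamp, Pilates Bootcamp & Strength Blast, Stretch Flow & Yoga Flow

Sorted by start: Core Flow, Barre Express, Stretch Flow, Yoga Flow, HIIT Basics, Strength Blast, Pilates Bootcamp, Kettlebell Advanced.
Barre Express starts after Core Flow ends, so nothing later overlaps Core Flow either.
Stretch Flow starts before Barre Express ends → Barre Express and Stretch Flow overlap.
Yoga Flow starts before Barre Express ends → Barre Express and Yoga Flow overlap.
HIIT Basics starts after Barre Express ends, so nothing later overlaps Barre Express either.
Yoga Flow starts before Stretch Flow ends → Stretch Flow and Yoga Flow overlap.
HIIT Basics starts after Stretch Flow ends, so nothing later overlaps Stretch Flow either.
HIIT Basics starts after Yoga Flow ends, so nothing later overlaps Yoga Flow either.
Strength Blast starts before HIIT Basics ends → HIIT Basics and Strength Blast overlap.
Pilates Bootcamp starts after HIIT Basics ends, so nothing later overlaps HIIT Basics either.
Pilates Bootcamp starts before Strength Blast ends → Strength Blast and Pilates Bootcamp overlap.
Kettlebell Advanced starts exactly when Strength Blast ends (back-to-back, no overlap).
Kettlebell Advanced starts before Pilates Bootcamp ends → Pilates Bootcamp and Kettlebell Advanced overlap.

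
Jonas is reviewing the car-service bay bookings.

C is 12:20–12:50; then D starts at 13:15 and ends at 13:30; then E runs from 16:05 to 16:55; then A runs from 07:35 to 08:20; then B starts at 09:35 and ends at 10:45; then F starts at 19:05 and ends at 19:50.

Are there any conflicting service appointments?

Two intervals overlap when each starts before the other ends.
Sorted by start: A, B, C, D, E, F.
B starts after A ends; A is clear from here.
C starts after B ends; B is clear from here.
D starts after C ends; C is clear from here.
E starts after D ends; D is clear from here.
F starts after E ends.
Every pair is clear; the schedule has no overlaps.

No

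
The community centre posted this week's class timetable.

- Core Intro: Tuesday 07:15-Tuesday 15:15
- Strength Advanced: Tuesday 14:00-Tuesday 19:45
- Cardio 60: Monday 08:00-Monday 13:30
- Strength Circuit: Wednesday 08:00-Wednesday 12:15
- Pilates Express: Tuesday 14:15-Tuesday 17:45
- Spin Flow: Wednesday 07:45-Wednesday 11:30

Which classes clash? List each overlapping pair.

Sorted by start: Cardio 60, Core Intro, Strength Advanced, Pilates Express, Spin Flow, Strength Circuit.
Core Intro starts after Cardio 60 ends; Cardio 60 is clear from here.
Strength Advanced starts before Core Intro ends → Core Intro and Strength Advanced overlap.
Pilates Express starts before Core Intro ends → Core Intro and Pilates Express overlap.
Spin Flow starts after Core Intro ends; Core Intro is clear from here.
Pilates Express starts before Strength Advanced ends → Strength Advanced and Pilates Express overlap.
Spin Flow starts after Strength Advanced ends; Strength Advanced is clear from here.
Spin Flow starts after Pilates Express ends; Pilates Express is clear from here.
Strength Circuit starts before Spin Flow ends → Spin Flow and Strength Circuit overlap.

Core Intro & Pilates Express, Core Intro & Strength Advanced, Pilates Express & Strength Advanced, Spin Flow & Strength Circuit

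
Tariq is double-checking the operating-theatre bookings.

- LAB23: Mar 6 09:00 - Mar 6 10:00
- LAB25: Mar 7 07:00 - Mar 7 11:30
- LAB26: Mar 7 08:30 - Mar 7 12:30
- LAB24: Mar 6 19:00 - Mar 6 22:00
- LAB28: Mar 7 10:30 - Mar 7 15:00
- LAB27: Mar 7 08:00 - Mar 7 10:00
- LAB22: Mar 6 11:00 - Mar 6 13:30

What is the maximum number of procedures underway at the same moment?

3

Walk through starts and ends in time order (an end at T is processed before a start at T):
Mar 6 09:00 start LAB23 → 1
Mar 6 10:00 end LAB23 → 0
Mar 6 11:00 start LAB22 → 1
Mar 6 13:30 end LAB22 → 0
Mar 6 19:00 start LAB24 → 1
Mar 6 22:00 end LAB24 → 0
Mar 7 07:00 start LAB25 → 1
Mar 7 08:00 start LAB27 → 2
Mar 7 08:30 start LAB26 → 3
Mar 7 10:00 end LAB27 → 2
Mar 7 10:30 start LAB28 → 3
Mar 7 11:30 end LAB25 → 2
Mar 7 12:30 end LAB26 → 1
Mar 7 15:00 end LAB28 → 0
Peak is 3, at Mar 7 08:30 (LAB25, LAB26, LAB27).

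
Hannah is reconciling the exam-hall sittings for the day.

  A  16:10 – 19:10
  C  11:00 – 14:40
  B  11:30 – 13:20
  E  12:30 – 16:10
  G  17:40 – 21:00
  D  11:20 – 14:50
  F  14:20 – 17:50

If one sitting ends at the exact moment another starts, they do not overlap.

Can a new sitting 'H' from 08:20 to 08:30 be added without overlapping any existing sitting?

C: starts 11:00 at or after H ends 08:30 → clear.
D: starts 11:20 at or after H ends 08:30 → clear.
B: starts 11:30 at or after H ends 08:30 → clear.
E: starts 12:30 at or after H ends 08:30 → clear.
F: starts 14:20 at or after H ends 08:30 → clear.
A: starts 16:10 at or after H ends 08:30 → clear.
G: starts 17:40 at or after H ends 08:30 → clear.

Yes — the slot is free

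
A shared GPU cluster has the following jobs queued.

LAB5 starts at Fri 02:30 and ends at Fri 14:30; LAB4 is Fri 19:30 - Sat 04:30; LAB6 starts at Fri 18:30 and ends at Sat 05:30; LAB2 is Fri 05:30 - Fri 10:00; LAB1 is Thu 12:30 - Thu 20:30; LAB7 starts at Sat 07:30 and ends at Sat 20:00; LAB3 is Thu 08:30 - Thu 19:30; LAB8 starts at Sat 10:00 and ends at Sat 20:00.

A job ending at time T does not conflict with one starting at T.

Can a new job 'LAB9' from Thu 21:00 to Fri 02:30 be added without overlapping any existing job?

Yes — the slot is free

LAB3: ends Thu 19:30 at or before LAB9 starts Thu 21:00 → clear.
LAB1: ends Thu 20:30 at or before LAB9 starts Thu 21:00 → clear.
LAB5: starts Fri 02:30 at or after LAB9 ends Fri 02:30 → clear.
LAB2: starts Fri 05:30 at or after LAB9 ends Fri 02:30 → clear.
LAB6: starts Fri 18:30 at or after LAB9 ends Fri 02:30 → clear.
LAB4: starts Fri 19:30 at or after LAB9 ends Fri 02:30 → clear.
LAB7: starts Sat 07:30 at or after LAB9 ends Fri 02:30 → clear.
LAB8: starts Sat 10:00 at or after LAB9 ends Fri 02:30 → clear.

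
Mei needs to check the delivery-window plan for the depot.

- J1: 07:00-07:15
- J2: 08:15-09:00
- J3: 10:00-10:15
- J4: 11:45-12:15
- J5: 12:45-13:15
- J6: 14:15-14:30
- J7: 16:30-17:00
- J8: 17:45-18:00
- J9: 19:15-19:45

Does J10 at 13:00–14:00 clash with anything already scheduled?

Yes — it overlaps J5

J1: ends 07:15 at or before J10 starts 13:00 → clear.
J2: ends 09:00 at or before J10 starts 13:00 → clear.
J3: ends 10:15 at or before J10 starts 13:00 → clear.
J4: ends 12:15 at or before J10 starts 13:00 → clear.
J5: starts 12:45 before J10 ends 14:00, and ends 13:15 after J10 starts 13:00 → overlap.
J6: starts 14:15 at or after J10 ends 14:00 → clear.
J7: starts 16:30 at or after J10 ends 14:00 → clear.
J8: starts 17:45 at or after J10 ends 14:00 → clear.
J9: starts 19:15 at or after J10 ends 14:00 → clear.
J10 overlaps J5.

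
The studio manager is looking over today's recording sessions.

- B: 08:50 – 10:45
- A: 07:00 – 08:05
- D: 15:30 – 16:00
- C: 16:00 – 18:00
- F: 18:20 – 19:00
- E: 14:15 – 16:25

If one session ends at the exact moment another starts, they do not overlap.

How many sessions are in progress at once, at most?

Sweep the timeline, counting +1 at each start and −1 at each end (ends before starts at a tie):
07:00 start A → 1
08:05 end A → 0
08:50 start B → 1
10:45 end B → 0
14:15 start E → 1
15:30 start D → 2
16:00 end D → 1
16:00 start C → 2
16:25 end E → 1
18:00 end C → 0
18:20 start F → 1
19:00 end F → 0
Peak is 2, at 15:30 (D, E).

2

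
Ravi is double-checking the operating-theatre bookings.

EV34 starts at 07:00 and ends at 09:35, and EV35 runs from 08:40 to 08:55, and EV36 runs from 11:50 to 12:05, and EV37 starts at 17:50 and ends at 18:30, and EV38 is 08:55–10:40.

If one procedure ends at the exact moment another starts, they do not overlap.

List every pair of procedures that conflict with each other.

Sorted by start: EV34, EV35, EV38, EV36, EV37.
EV35 starts before EV34 ends → EV34 and EV35 overlap.
EV38 starts before EV34 ends → EV34 and EV38 overlap.
EV36 starts after EV34 ends; EV34 is clear from here.
EV38 starts exactly when EV35 ends (back-to-back, no overlap); EV35 is clear from here.
EV36 starts after EV38 ends; EV38 is clear from here.
EV37 starts after EV36 ends.

EV34 & EV35, EV34 & EV38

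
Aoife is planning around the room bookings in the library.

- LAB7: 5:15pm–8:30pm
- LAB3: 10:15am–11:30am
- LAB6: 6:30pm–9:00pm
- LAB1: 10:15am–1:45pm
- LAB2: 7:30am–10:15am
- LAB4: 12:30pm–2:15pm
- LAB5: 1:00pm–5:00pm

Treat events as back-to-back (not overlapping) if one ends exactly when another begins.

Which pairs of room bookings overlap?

LAB1 & LAB3, LAB1 & LAB4, LAB1 & LAB5, LAB4 & LAB5, LAB6 & LAB7

Sorted by start: LAB2, LAB1, LAB3, LAB4, LAB5, LAB7, LAB6.
LAB1 starts exactly when LAB2 ends (back-to-back, no overlap) — done with LAB2.
LAB3 starts before LAB1 ends → LAB1 and LAB3 overlap.
LAB4 starts before LAB1 ends → LAB1 and LAB4 overlap.
LAB5 starts before LAB1 ends → LAB1 and LAB5 overlap.
LAB7 starts after LAB1 ends — done with LAB1.
LAB4 starts after LAB3 ends — done with LAB3.
LAB5 starts before LAB4 ends → LAB4 and LAB5 overlap.
LAB7 starts after LAB4 ends — done with LAB4.
LAB7 starts after LAB5 ends — done with LAB5.
LAB6 starts before LAB7 ends → LAB7 and LAB6 overlap.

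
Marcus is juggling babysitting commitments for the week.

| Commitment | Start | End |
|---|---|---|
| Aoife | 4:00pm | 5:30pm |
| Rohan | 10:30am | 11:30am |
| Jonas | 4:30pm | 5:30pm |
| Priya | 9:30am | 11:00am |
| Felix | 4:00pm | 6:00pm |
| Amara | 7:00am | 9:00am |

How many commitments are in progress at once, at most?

Sweep the timeline, counting +1 at each start and −1 at each end (ends before starts at a tie):
7:00am start Amara → 1
9:00am end Amara → 0
9:30am start Priya → 1
10:30am start Rohan → 2
11:00am end Priya → 1
11:30am end Rohan → 0
4:00pm start Aoife → 1
4:00pm start Felix → 2
4:30pm start Jonas → 3
5:30pm end Aoife → 2
5:30pm end Jonas → 1
6:00pm end Felix → 0
Peak is 3, at 4:30pm (Aoife, Felix, Jonas).

3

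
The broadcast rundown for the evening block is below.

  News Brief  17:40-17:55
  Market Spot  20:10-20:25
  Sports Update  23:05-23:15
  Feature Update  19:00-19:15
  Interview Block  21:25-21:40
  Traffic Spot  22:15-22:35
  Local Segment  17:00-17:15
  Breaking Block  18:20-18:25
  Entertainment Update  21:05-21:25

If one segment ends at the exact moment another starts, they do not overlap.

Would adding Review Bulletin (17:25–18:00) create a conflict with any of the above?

Yes — it overlaps News Brief

Local Segment: ends 17:15 at or before Review Bulletin starts 17:25 → clear.
News Brief: starts 17:40 before Review Bulletin ends 18:00, and ends 17:55 after Review Bulletin starts 17:25 → overlap.
Breaking Block: starts 18:20 at or after Review Bulletin ends 18:00 → clear.
Feature Update: starts 19:00 at or after Review Bulletin ends 18:00 → clear.
Market Spot: starts 20:10 at or after Review Bulletin ends 18:00 → clear.
Entertainment Update: starts 21:05 at or after Review Bulletin ends 18:00 → clear.
Interview Block: starts 21:25 at or after Review Bulletin ends 18:00 → clear.
Traffic Spot: starts 22:15 at or after Review Bulletin ends 18:00 → clear.
Sports Update: starts 23:05 at or after Review Bulletin ends 18:00 → clear.
Review Bulletin overlaps News Brief.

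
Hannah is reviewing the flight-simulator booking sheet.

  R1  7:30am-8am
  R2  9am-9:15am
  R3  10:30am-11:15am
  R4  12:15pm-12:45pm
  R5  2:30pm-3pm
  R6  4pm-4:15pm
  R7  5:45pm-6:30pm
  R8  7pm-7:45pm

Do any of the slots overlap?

Sorted by start: R1, R2, R3, R4, R5, R6, R7, R8.
R2 starts after R1 ends — done with R1.
R3 starts after R2 ends — done with R2.
R4 starts after R3 ends — done with R3.
R5 starts after R4 ends — done with R4.
R6 starts after R5 ends — done with R5.
R7 starts after R6 ends — done with R6.
R8 starts after R7 ends.
Every pair is clear; the schedule has no overlaps.

No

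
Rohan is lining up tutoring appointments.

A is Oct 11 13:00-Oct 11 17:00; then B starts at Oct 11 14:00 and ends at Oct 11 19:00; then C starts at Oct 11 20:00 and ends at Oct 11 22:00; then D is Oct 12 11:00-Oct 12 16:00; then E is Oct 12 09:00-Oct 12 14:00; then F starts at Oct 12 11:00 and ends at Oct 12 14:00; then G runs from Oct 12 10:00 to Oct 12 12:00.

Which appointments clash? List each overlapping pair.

A & B, D & E, D & F, D & G, E & F, E & G, F & G

Two intervals overlap when each starts before the other ends.
Sorted by start: A, B, C, E, G, D, F.
B starts before A ends → A and B overlap.
C starts after A ends, so A has no further overlaps.
C starts after B ends, so B has no further overlaps.
E starts after C ends, so C has no further overlaps.
G starts before E ends → E and G overlap.
D starts before E ends → E and D overlap.
F starts before E ends → E and F overlap.
D starts before G ends → G and D overlap.
F starts before G ends → G and F overlap.
F starts before D ends → D and F overlap.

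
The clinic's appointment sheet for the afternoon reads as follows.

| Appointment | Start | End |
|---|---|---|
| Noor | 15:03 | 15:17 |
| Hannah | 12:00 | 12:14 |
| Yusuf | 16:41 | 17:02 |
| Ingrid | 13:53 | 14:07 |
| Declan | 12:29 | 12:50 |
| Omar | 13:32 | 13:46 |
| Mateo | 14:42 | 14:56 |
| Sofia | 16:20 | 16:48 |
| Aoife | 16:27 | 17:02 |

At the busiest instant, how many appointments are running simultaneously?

Sweep the timeline, counting +1 at each start and −1 at each end (ends before starts at a tie):
12:00 start Hannah → 1
12:14 end Hannah → 0
12:29 start Declan → 1
12:50 end Declan → 0
13:32 start Omar → 1
13:46 end Omar → 0
13:53 start Ingrid → 1
14:07 end Ingrid → 0
14:42 start Mateo → 1
14:56 end Mateo → 0
15:03 start Noor → 1
15:17 end Noor → 0
16:20 start Sofia → 1
16:27 start Aoife → 2
16:41 start Yusuf → 3
16:48 end Sofia → 2
17:02 end Aoife → 1
17:02 end Yusuf → 0
Peak is 3, at 16:41 (Aoife, Sofia, Yusuf).

3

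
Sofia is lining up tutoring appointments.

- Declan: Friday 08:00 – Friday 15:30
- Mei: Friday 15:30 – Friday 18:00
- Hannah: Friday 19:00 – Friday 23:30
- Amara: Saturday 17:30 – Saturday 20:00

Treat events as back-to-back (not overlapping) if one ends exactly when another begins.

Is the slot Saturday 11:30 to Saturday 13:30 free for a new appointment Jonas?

Declan: ends Friday 15:30 at or before Jonas starts Saturday 11:30 → clear.
Mei: ends Friday 18:00 at or before Jonas starts Saturday 11:30 → clear.
Hannah: ends Friday 23:30 at or before Jonas starts Saturday 11:30 → clear.
Amara: starts Saturday 17:30 at or after Jonas ends Saturday 13:30 → clear.

Yes — the slot is free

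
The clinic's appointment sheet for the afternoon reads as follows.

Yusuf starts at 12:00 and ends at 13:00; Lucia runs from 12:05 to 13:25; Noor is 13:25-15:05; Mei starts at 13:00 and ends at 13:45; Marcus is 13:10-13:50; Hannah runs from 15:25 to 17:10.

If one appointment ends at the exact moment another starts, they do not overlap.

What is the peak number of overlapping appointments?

3

Sort all start/end points and keep a running count:
12:00 start Yusuf → 1
12:05 start Lucia → 2
13:00 end Yusuf → 1
13:00 start Mei → 2
13:10 start Marcus → 3
13:25 end Lucia → 2
13:25 start Noor → 3
13:45 end Mei → 2
13:50 end Marcus → 1
15:05 end Noor → 0
15:25 start Hannah → 1
17:10 end Hannah → 0
Peak is 3, at 13:10 (Lucia, Marcus, Mei).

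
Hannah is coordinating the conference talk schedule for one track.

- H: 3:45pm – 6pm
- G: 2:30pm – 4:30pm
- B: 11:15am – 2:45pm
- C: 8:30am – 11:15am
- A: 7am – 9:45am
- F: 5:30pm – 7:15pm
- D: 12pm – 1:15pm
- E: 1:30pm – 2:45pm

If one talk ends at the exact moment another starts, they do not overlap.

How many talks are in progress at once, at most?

3

Sweep the timeline, counting +1 at each start and −1 at each end (ends before starts at a tie):
7am start A → 1
8:30am start C → 2
9:45am end A → 1
11:15am end C → 0
11:15am start B → 1
12pm start D → 2
1:15pm end D → 1
1:30pm start E → 2
2:30pm start G → 3
2:45pm end B → 2
2:45pm end E → 1
3:45pm start H → 2
4:30pm end G → 1
5:30pm start F → 2
6pm end H → 1
7:15pm end F → 0
Peak is 3, at 2:30pm (B, E, G).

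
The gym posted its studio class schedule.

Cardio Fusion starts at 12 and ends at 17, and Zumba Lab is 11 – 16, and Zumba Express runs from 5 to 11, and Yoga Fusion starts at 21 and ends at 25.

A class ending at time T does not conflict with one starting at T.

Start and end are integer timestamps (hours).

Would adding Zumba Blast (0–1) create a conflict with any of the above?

No — it doesn't clash with anything

Zumba Express: starts 5 at or after Zumba Blast ends 1 → clear.
Zumba Lab: starts 11 at or after Zumba Blast ends 1 → clear.
Cardio Fusion: starts 12 at or after Zumba Blast ends 1 → clear.
Yoga Fusion: starts 21 at or after Zumba Blast ends 1 → clear.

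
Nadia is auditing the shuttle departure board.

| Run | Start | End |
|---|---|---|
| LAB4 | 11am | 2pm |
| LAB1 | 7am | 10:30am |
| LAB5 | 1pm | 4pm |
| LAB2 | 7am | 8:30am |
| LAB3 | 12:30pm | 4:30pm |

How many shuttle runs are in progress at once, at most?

3

Sweep the timeline, counting +1 at each start and −1 at each end (ends before starts at a tie):
7am start LAB1 → 1
7am start LAB2 → 2
8:30am end LAB2 → 1
10:30am end LAB1 → 0
11am start LAB4 → 1
12:30pm start LAB3 → 2
1pm start LAB5 → 3
2pm end LAB4 → 2
4pm end LAB5 → 1
4:30pm end LAB3 → 0
Peak is 3, at 1pm (LAB3, LAB4, LAB5).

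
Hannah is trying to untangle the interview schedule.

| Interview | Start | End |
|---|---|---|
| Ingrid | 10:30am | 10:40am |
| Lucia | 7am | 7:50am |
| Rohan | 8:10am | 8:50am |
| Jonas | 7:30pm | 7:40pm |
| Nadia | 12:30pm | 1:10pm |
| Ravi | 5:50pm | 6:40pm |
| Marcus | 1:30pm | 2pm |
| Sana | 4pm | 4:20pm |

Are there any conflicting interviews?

No

Check each pair: they overlap iff neither finishes before the other starts.
Sorted by start: Lucia, Rohan, Ingrid, Nadia, Marcus, Sana, Ravi, Jonas.
Rohan starts after Lucia ends, so nothing later overlaps Lucia either.
Ingrid starts after Rohan ends, so nothing later overlaps Rohan either.
Nadia starts after Ingrid ends, so nothing later overlaps Ingrid either.
Marcus starts after Nadia ends, so nothing later overlaps Nadia either.
Sana starts after Marcus ends, so nothing later overlaps Marcus either.
Ravi starts after Sana ends, so nothing later overlaps Sana either.
Jonas starts after Ravi ends.
Every pair is clear; the schedule has no overlaps.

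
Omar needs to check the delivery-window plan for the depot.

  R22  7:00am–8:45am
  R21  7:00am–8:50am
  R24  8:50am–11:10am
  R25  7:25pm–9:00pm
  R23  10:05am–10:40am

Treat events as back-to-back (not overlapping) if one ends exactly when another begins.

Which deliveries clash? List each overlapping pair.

R21 & R22, R23 & R24

Two intervals overlap when each starts before the other ends.
Sorted by start: R21, R22, R24, R23, R25.
R22 starts before R21 ends → R21 and R22 overlap.
R24 starts exactly when R21 ends (back-to-back, no overlap) — done with R21.
R24 starts after R22 ends — done with R22.
R23 starts before R24 ends → R24 and R23 overlap.
R25 starts after R24 ends.
R25 starts after R23 ends.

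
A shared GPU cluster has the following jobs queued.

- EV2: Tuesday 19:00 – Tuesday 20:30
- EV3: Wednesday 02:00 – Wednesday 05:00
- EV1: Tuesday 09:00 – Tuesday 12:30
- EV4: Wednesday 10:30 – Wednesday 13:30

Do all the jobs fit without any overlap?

Yes

Sorted by start: EV1, EV2, EV3, EV4.
EV2 starts after EV1 ends, so EV1 has no further overlaps.
EV3 starts after EV2 ends, so EV2 has no further overlaps.
EV4 starts after EV3 ends.
Every pair is clear; the schedule has no overlaps.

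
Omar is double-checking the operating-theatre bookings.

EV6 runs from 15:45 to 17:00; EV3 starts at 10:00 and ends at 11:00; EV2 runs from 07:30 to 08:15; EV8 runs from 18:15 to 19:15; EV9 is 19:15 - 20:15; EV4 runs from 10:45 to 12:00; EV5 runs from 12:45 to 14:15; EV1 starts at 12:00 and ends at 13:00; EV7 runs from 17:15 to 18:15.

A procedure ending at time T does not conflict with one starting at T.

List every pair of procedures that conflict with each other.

Check each pair: they overlap iff neither finishes before the other starts.
Sorted by start: EV2, EV3, EV4, EV1, EV5, EV6, EV7, EV8, EV9.
EV3 starts after EV2 ends — done with EV2.
EV4 starts before EV3 ends → EV3 and EV4 overlap.
EV1 starts after EV3 ends — done with EV3.
EV1 starts exactly when EV4 ends (back-to-back, no overlap) — done with EV4.
EV5 starts before EV1 ends → EV1 and EV5 overlap.
EV6 starts after EV1 ends — done with EV1.
EV6 starts after EV5 ends — done with EV5.
EV7 starts after EV6 ends — done with EV6.
EV8 starts exactly when EV7 ends (back-to-back, no overlap) — done with EV7.
EV9 starts exactly when EV8 ends (back-to-back, no overlap).

EV1 & EV5, EV3 & EV4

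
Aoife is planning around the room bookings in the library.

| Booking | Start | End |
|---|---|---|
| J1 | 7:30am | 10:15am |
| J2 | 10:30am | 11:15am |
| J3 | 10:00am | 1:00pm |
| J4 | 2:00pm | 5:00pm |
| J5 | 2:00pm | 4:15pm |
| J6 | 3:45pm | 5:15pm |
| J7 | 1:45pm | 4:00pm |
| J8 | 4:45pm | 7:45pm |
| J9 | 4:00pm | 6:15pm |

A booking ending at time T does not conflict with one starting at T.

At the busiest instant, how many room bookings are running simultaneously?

4

Walk through starts and ends in time order (an end at T is processed before a start at T):
7:30am start J1 → 1
10:00am start J3 → 2
10:15am end J1 → 1
10:30am start J2 → 2
11:15am end J2 → 1
1:00pm end J3 → 0
1:45pm start J7 → 1
2:00pm start J4 → 2
2:00pm start J5 → 3
3:45pm start J6 → 4
4:00pm end J7 → 3
4:00pm start J9 → 4
4:15pm end J5 → 3
4:45pm start J8 → 4
5:00pm end J4 → 3
5:15pm end J6 → 2
6:15pm end J9 → 1
7:45pm end J8 → 0
Peak is 4, at 3:45pm (J4, J5, J6, J7).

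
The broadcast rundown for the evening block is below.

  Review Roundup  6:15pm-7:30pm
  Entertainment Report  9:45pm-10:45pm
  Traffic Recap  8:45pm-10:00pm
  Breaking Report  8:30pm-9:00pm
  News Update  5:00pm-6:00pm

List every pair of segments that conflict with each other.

Breaking Report & Traffic Recap, Entertainment Report & Traffic Recap

Check each pair: they overlap iff neither finishes before the other starts.
Sorted by start: News Update, Review Roundup, Breaking Report, Traffic Recap, Entertainment Report.
Review Roundup starts after News Update ends, so nothing later overlaps News Update either.
Breaking Report starts after Review Roundup ends, so nothing later overlaps Review Roundup either.
Traffic Recap starts before Breaking Report ends → Breaking Report and Traffic Recap overlap.
Entertainment Report starts after Breaking Report ends.
Entertainment Report starts before Traffic Recap ends → Traffic Recap and Entertainment Report overlap.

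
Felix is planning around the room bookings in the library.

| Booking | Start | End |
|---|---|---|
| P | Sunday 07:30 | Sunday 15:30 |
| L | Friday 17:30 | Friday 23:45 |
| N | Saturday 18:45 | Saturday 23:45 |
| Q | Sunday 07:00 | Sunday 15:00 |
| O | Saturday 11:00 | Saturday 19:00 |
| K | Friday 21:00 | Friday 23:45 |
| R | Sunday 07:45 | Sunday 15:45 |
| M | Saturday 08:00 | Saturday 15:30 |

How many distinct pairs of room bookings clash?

6

Sorted by start: L, K, M, O, N, Q, P, R.
K starts before L ends → L and K overlap.
M starts after L ends — done with L.
M starts after K ends — done with K.
O starts before M ends → M and O overlap.
N starts after M ends — done with M.
N starts before O ends → O and N overlap.
Q starts after O ends — done with O.
Q starts after N ends — done with N.
P starts before Q ends → Q and P overlap.
R starts before Q ends → Q and R overlap.
R starts before P ends → P and R overlap.
Overlapping pairs: K & L, M & O, N & O, P & Q, P & R, Q & R — 6 in total.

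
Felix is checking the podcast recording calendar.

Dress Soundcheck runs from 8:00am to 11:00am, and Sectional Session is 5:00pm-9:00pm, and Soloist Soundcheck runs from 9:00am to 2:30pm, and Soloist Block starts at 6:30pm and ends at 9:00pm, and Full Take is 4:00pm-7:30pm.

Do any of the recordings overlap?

Sorted by start: Dress Soundcheck, Soloist Soundcheck, Full Take, Sectional Session, Soloist Block.
Soloist Soundcheck starts before Dress Soundcheck ends → Dress Soundcheck and Soloist Soundcheck overlap.
That's a conflict, so the schedule is not conflict-free.

Yes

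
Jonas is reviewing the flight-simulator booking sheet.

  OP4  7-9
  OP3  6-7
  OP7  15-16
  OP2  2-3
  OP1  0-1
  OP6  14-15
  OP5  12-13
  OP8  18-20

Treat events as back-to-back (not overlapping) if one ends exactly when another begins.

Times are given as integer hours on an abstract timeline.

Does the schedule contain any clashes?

Two intervals overlap when each starts before the other ends.
Sorted by start: OP1, OP2, OP3, OP4, OP5, OP6, OP7, OP8.
OP2 starts after OP1 ends; OP1 is clear from here.
OP3 starts after OP2 ends; OP2 is clear from here.
OP4 starts exactly when OP3 ends (back-to-back, no overlap); OP3 is clear from here.
OP5 starts after OP4 ends; OP4 is clear from here.
OP6 starts after OP5 ends; OP5 is clear from here.
OP7 starts exactly when OP6 ends (back-to-back, no overlap); OP6 is clear from here.
OP8 starts after OP7 ends.
Every pair is clear; the schedule has no overlaps.

No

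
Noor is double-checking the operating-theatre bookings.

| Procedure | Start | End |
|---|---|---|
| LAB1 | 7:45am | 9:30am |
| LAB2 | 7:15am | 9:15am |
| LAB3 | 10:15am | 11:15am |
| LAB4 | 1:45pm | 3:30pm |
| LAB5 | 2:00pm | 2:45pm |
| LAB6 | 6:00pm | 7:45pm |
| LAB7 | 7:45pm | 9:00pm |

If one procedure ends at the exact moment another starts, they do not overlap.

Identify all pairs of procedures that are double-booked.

LAB1 & LAB2, LAB4 & LAB5

Check each pair: they overlap iff neither finishes before the other starts.
Sorted by start: LAB2, LAB1, LAB3, LAB4, LAB5, LAB6, LAB7.
LAB1 starts before LAB2 ends → LAB2 and LAB1 overlap.
LAB3 starts after LAB2 ends; LAB2 is clear from here.
LAB3 starts after LAB1 ends; LAB1 is clear from here.
LAB4 starts after LAB3 ends; LAB3 is clear from here.
LAB5 starts before LAB4 ends → LAB4 and LAB5 overlap.
LAB6 starts after LAB4 ends; LAB4 is clear from here.
LAB6 starts after LAB5 ends; LAB5 is clear from here.
LAB7 starts exactly when LAB6 ends (back-to-back, no overlap).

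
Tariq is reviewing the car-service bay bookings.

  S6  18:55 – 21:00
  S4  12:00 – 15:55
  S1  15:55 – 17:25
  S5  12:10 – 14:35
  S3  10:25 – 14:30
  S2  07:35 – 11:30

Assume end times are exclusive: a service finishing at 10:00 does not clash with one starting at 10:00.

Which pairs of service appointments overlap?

Check each pair: they overlap iff neither finishes before the other starts.
Sorted by start: S2, S3, S4, S5, S1, S6.
S3 starts before S2 ends → S2 and S3 overlap.
S4 starts after S2 ends — done with S2.
S4 starts before S3 ends → S3 and S4 overlap.
S5 starts before S3 ends → S3 and S5 overlap.
S1 starts after S3 ends — done with S3.
S5 starts before S4 ends → S4 and S5 overlap.
S1 starts exactly when S4 ends (back-to-back, no overlap) — done with S4.
S1 starts after S5 ends — done with S5.
S6 starts after S1 ends.

S2 & S3, S3 & S4, S3 & S5, S4 & S5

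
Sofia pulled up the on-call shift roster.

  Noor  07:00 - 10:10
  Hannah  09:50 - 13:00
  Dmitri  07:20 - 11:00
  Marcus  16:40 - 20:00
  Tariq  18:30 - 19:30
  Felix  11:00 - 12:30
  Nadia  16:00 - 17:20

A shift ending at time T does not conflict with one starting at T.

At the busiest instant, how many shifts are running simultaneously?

3

Sweep the timeline, counting +1 at each start and −1 at each end (ends before starts at a tie):
07:00 start Noor → 1
07:20 start Dmitri → 2
09:50 start Hannah → 3
10:10 end Noor → 2
11:00 end Dmitri → 1
11:00 start Felix → 2
12:30 end Felix → 1
13:00 end Hannah → 0
16:00 start Nadia → 1
16:40 start Marcus → 2
17:20 end Nadia → 1
18:30 start Tariq → 2
19:30 end Tariq → 1
20:00 end Marcus → 0
Peak is 3, at 09:50 (Dmitri, Hannah, Noor).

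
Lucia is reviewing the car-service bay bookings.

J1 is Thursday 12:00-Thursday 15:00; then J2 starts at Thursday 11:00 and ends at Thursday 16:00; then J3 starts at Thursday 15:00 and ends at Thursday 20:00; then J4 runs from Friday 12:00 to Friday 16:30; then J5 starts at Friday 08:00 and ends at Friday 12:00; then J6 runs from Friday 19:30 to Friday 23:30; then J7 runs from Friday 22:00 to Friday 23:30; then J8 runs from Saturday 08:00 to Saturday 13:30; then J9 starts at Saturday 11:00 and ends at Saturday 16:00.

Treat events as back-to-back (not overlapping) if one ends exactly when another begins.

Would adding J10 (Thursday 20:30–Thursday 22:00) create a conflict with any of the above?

No — it doesn't clash with anything

J2: ends Thursday 16:00 at or before J10 starts Thursday 20:30 → clear.
J1: ends Thursday 15:00 at or before J10 starts Thursday 20:30 → clear.
J3: ends Thursday 20:00 at or before J10 starts Thursday 20:30 → clear.
J5: starts Friday 08:00 at or after J10 ends Thursday 22:00 → clear.
J4: starts Friday 12:00 at or after J10 ends Thursday 22:00 → clear.
J6: starts Friday 19:30 at or after J10 ends Thursday 22:00 → clear.
J7: starts Friday 22:00 at or after J10 ends Thursday 22:00 → clear.
J8: starts Saturday 08:00 at or after J10 ends Thursday 22:00 → clear.
J9: starts Saturday 11:00 at or after J10 ends Thursday 22:00 → clear.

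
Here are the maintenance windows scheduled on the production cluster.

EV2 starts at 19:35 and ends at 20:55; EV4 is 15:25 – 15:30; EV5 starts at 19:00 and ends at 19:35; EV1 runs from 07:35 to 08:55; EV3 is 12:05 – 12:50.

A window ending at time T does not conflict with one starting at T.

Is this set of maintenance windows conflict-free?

Check each pair: they overlap iff neither finishes before the other starts.
Sorted by start: EV1, EV3, EV4, EV5, EV2.
EV3 starts after EV1 ends — done with EV1.
EV4 starts after EV3 ends — done with EV3.
EV5 starts after EV4 ends — done with EV4.
EV2 starts exactly when EV5 ends (back-to-back, no overlap).
Every pair is clear; the schedule has no overlaps.

Yes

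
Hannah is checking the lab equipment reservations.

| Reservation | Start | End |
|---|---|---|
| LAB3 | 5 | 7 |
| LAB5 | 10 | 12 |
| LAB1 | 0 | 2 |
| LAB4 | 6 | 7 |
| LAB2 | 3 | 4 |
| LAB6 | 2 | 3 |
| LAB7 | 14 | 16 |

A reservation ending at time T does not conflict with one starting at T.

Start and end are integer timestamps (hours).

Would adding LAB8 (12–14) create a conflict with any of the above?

LAB1: ends 2 at or before LAB8 starts 12 → clear.
LAB6: ends 3 at or before LAB8 starts 12 → clear.
LAB2: ends 4 at or before LAB8 starts 12 → clear.
LAB3: ends 7 at or before LAB8 starts 12 → clear.
LAB4: ends 7 at or before LAB8 starts 12 → clear.
LAB5: ends 12 at or before LAB8 starts 12 → clear.
LAB7: starts 14 at or after LAB8 ends 14 → clear.

No — it doesn't clash with anything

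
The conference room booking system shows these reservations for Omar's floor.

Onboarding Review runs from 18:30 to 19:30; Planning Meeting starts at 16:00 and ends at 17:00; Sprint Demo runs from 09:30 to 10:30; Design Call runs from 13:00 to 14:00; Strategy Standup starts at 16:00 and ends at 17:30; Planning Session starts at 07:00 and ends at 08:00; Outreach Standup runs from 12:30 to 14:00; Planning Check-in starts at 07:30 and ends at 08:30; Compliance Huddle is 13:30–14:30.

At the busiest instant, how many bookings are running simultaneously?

3

Walk through starts and ends in time order (an end at T is processed before a start at T):
07:00 start Planning Session → 1
07:30 start Planning Check-in → 2
08:00 end Planning Session → 1
08:30 end Planning Check-in → 0
09:30 start Sprint Demo → 1
10:30 end Sprint Demo → 0
12:30 start Outreach Standup → 1
13:00 start Design Call → 2
13:30 start Compliance Huddle → 3
14:00 end Design Call → 2
14:00 end Outreach Standup → 1
14:30 end Compliance Huddle → 0
16:00 start Planning Meeting → 1
16:00 start Strategy Standup → 2
17:00 end Planning Meeting → 1
17:30 end Strategy Standup → 0
18:30 start Onboarding Review → 1
19:30 end Onboarding Review → 0
Peak is 3, at 13:30 (Compliance Huddle, Design Call, Outreach Standup).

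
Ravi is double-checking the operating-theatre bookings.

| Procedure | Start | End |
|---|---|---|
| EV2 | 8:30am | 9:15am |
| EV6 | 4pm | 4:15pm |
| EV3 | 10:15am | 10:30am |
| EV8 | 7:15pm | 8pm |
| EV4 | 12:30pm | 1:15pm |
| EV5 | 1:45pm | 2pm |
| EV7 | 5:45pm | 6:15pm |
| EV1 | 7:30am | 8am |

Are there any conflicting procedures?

No

Two intervals overlap when each starts before the other ends.
Sorted by start: EV1, EV2, EV3, EV4, EV5, EV6, EV7, EV8.
EV2 starts after EV1 ends; EV1 is clear from here.
EV3 starts after EV2 ends; EV2 is clear from here.
EV4 starts after EV3 ends; EV3 is clear from here.
EV5 starts after EV4 ends; EV4 is clear from here.
EV6 starts after EV5 ends; EV5 is clear from here.
EV7 starts after EV6 ends; EV6 is clear from here.
EV8 starts after EV7 ends.
Every pair is clear; the schedule has no overlaps.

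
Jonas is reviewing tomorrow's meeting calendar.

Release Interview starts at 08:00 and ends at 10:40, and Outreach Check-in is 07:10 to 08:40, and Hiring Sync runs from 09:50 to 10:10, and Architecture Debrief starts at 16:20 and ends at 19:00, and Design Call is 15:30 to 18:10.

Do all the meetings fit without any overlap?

Sorted by start: Outreach Check-in, Release Interview, Hiring Sync, Design Call, Architecture Debrief.
Release Interview starts before Outreach Check-in ends → Outreach Check-in and Release Interview overlap.
That's a conflict, so the schedule is not conflict-free.

No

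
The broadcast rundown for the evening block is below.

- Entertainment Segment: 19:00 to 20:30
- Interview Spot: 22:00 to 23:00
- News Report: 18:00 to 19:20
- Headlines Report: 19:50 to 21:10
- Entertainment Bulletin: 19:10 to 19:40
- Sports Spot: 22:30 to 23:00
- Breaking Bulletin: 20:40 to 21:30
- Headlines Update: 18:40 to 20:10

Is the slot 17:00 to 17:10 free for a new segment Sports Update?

News Report: starts 18:00 at or after Sports Update ends 17:10 → clear.
Headlines Update: starts 18:40 at or after Sports Update ends 17:10 → clear.
Entertainment Segment: starts 19:00 at or after Sports Update ends 17:10 → clear.
Entertainment Bulletin: starts 19:10 at or after Sports Update ends 17:10 → clear.
Headlines Report: starts 19:50 at or after Sports Update ends 17:10 → clear.
Breaking Bulletin: starts 20:40 at or after Sports Update ends 17:10 → clear.
Interview Spot: starts 22:00 at or after Sports Update ends 17:10 → clear.
Sports Spot: starts 22:30 at or after Sports Update ends 17:10 → clear.

Yes — the slot is free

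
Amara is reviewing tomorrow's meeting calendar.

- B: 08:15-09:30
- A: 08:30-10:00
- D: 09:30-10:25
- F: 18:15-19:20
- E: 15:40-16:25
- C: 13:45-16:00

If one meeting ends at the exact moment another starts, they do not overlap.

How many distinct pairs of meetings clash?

Sorted by start: B, A, D, C, E, F.
A starts before B ends → B and A overlap.
D starts exactly when B ends (back-to-back, no overlap) — done with B.
D starts before A ends → A and D overlap.
C starts after A ends — done with A.
C starts after D ends — done with D.
E starts before C ends → C and E overlap.
F starts after C ends.
F starts after E ends.
Overlapping pairs: A & B, A & D, C & E — 3 in total.

3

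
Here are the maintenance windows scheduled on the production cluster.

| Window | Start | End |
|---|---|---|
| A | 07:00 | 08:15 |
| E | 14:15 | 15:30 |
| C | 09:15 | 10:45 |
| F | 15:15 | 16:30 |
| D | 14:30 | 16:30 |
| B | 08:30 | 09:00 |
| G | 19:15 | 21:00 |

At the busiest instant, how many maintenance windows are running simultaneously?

Walk through starts and ends in time order (an end at T is processed before a start at T):
07:00 start A → 1
08:15 end A → 0
08:30 start B → 1
09:00 end B → 0
09:15 start C → 1
10:45 end C → 0
14:15 start E → 1
14:30 start D → 2
15:15 start F → 3
15:30 end E → 2
16:30 end D → 1
16:30 end F → 0
19:15 start G → 1
21:00 end G → 0
Peak is 3, at 15:15 (D, E, F).

3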